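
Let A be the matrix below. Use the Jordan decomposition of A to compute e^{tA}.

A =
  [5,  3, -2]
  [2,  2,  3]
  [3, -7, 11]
e^{tA} =
  [t^2*exp(6*t)/2 - t*exp(6*t) + exp(6*t), -t^2*exp(6*t)/2 + 3*t*exp(6*t), t^2*exp(6*t)/2 - 2*t*exp(6*t)]
  [-t^2*exp(6*t)/2 + 2*t*exp(6*t), t^2*exp(6*t)/2 - 4*t*exp(6*t) + exp(6*t), -t^2*exp(6*t)/2 + 3*t*exp(6*t)]
  [-t^2*exp(6*t) + 3*t*exp(6*t), t^2*exp(6*t) - 7*t*exp(6*t), -t^2*exp(6*t) + 5*t*exp(6*t) + exp(6*t)]

Strategy: write A = P · J · P⁻¹ where J is a Jordan canonical form, so e^{tA} = P · e^{tJ} · P⁻¹, and e^{tJ} can be computed block-by-block.

A has Jordan form
J =
  [6, 1, 0]
  [0, 6, 1]
  [0, 0, 6]
(up to reordering of blocks).

Per-block formulas:
  For a 3×3 Jordan block J_3(6): exp(t · J_3(6)) = e^(6t)·(I + t·N + (t^2/2)·N^2), where N is the 3×3 nilpotent shift.

After assembling e^{tJ} and conjugating by P, we get:

e^{tA} =
  [t^2*exp(6*t)/2 - t*exp(6*t) + exp(6*t), -t^2*exp(6*t)/2 + 3*t*exp(6*t), t^2*exp(6*t)/2 - 2*t*exp(6*t)]
  [-t^2*exp(6*t)/2 + 2*t*exp(6*t), t^2*exp(6*t)/2 - 4*t*exp(6*t) + exp(6*t), -t^2*exp(6*t)/2 + 3*t*exp(6*t)]
  [-t^2*exp(6*t) + 3*t*exp(6*t), t^2*exp(6*t) - 7*t*exp(6*t), -t^2*exp(6*t) + 5*t*exp(6*t) + exp(6*t)]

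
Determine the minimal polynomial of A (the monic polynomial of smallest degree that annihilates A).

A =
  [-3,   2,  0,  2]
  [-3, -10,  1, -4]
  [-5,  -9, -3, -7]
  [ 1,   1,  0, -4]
x^3 + 15*x^2 + 75*x + 125

The characteristic polynomial is χ_A(x) = (x + 5)^4, so the eigenvalues are known. The minimal polynomial is
  m_A(x) = Π_λ (x − λ)^{k_λ}
where k_λ is the size of the *largest* Jordan block for λ (equivalently, the smallest k with (A − λI)^k v = 0 for every generalised eigenvector v of λ).

  λ = -5: largest Jordan block has size 3, contributing (x + 5)^3

So m_A(x) = (x + 5)^3 = x^3 + 15*x^2 + 75*x + 125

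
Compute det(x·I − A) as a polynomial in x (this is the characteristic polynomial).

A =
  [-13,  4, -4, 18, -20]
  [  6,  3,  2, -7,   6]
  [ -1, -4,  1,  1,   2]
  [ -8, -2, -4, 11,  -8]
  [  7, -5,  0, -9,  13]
x^5 - 15*x^4 + 90*x^3 - 270*x^2 + 405*x - 243

Expanding det(x·I − A) (e.g. by cofactor expansion or by noting that A is similar to its Jordan form J, which has the same characteristic polynomial as A) gives
  χ_A(x) = x^5 - 15*x^4 + 90*x^3 - 270*x^2 + 405*x - 243
which factors as (x - 3)^5. The eigenvalues (with algebraic multiplicities) are λ = 3 with multiplicity 5.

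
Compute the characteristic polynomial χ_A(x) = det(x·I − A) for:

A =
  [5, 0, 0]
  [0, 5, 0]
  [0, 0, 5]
x^3 - 15*x^2 + 75*x - 125

Expanding det(x·I − A) (e.g. by cofactor expansion or by noting that A is similar to its Jordan form J, which has the same characteristic polynomial as A) gives
  χ_A(x) = x^3 - 15*x^2 + 75*x - 125
which factors as (x - 5)^3. The eigenvalues (with algebraic multiplicities) are λ = 5 with multiplicity 3.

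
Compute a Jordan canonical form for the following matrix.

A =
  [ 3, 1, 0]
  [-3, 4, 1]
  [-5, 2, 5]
J_3(4)

The characteristic polynomial is
  det(x·I − A) = x^3 - 12*x^2 + 48*x - 64 = (x - 4)^3

Eigenvalues and multiplicities (the geometric multiplicity of λ is n − rank(A − λI), which equals the number of Jordan blocks for λ):
  λ = 4: algebraic multiplicity = 3, geometric multiplicity = 1

Determining the block sizes for each eigenvalue:
  λ = 4: one block (gm = 1), so the single block has size am = 3 → block sizes [3]

Assembling the blocks gives a Jordan form
J =
  [4, 1, 0]
  [0, 4, 1]
  [0, 0, 4]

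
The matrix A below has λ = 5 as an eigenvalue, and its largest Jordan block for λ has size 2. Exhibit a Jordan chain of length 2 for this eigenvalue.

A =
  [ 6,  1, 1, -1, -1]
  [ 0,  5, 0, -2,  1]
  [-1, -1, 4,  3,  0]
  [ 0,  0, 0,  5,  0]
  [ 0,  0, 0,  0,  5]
A Jordan chain for λ = 5 of length 2:
v_1 = (1, 0, -1, 0, 0)ᵀ
v_2 = (1, 0, 0, 0, 0)ᵀ

Let N = A − (5)·I. We want v_2 with N^2 v_2 = 0 but N^1 v_2 ≠ 0; then v_{j-1} := N · v_j for j = 2, …, 2.

Pick v_2 = (1, 0, 0, 0, 0)ᵀ.
Then v_1 = N · v_2 = (1, 0, -1, 0, 0)ᵀ.

Sanity check: (A − (5)·I) v_1 = (0, 0, 0, 0, 0)ᵀ = 0. ✓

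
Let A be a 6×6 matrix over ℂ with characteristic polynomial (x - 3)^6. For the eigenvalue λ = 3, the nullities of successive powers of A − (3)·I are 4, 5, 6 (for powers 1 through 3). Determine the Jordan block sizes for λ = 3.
Block sizes for λ = 3: [3, 1, 1, 1]

From the dimensions of kernels of powers, the number of Jordan blocks of size at least j is d_j − d_{j−1} where d_j = dim ker(N^j) (with d_0 = 0). Computing the differences gives [4, 1, 1].
The number of blocks of size exactly k is (#blocks of size ≥ k) − (#blocks of size ≥ k + 1), so the partition is: 3 block(s) of size 1, 1 block(s) of size 3.
In nonincreasing order the block sizes are [3, 1, 1, 1].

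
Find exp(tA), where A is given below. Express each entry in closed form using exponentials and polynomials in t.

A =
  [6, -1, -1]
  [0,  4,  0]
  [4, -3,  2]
e^{tA} =
  [2*t*exp(4*t) + exp(4*t), t^2*exp(4*t)/2 - t*exp(4*t), -t*exp(4*t)]
  [0, exp(4*t), 0]
  [4*t*exp(4*t), t^2*exp(4*t) - 3*t*exp(4*t), -2*t*exp(4*t) + exp(4*t)]

Strategy: write A = P · J · P⁻¹ where J is a Jordan canonical form, so e^{tA} = P · e^{tJ} · P⁻¹, and e^{tJ} can be computed block-by-block.

A has Jordan form
J =
  [4, 1, 0]
  [0, 4, 1]
  [0, 0, 4]
(up to reordering of blocks).

Per-block formulas:
  For a 3×3 Jordan block J_3(4): exp(t · J_3(4)) = e^(4t)·(I + t·N + (t^2/2)·N^2), where N is the 3×3 nilpotent shift.

After assembling e^{tJ} and conjugating by P, we get:

e^{tA} =
  [2*t*exp(4*t) + exp(4*t), t^2*exp(4*t)/2 - t*exp(4*t), -t*exp(4*t)]
  [0, exp(4*t), 0]
  [4*t*exp(4*t), t^2*exp(4*t) - 3*t*exp(4*t), -2*t*exp(4*t) + exp(4*t)]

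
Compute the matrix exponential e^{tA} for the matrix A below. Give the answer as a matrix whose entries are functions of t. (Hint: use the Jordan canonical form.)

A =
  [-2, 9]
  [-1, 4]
e^{tA} =
  [-3*t*exp(t) + exp(t), 9*t*exp(t)]
  [-t*exp(t), 3*t*exp(t) + exp(t)]

Strategy: write A = P · J · P⁻¹ where J is a Jordan canonical form, so e^{tA} = P · e^{tJ} · P⁻¹, and e^{tJ} can be computed block-by-block.

A has Jordan form
J =
  [1, 1]
  [0, 1]
(up to reordering of blocks).

Per-block formulas:
  For a 2×2 Jordan block J_2(1): exp(t · J_2(1)) = e^(1t)·(I + t·N), where N is the 2×2 nilpotent shift.

After assembling e^{tJ} and conjugating by P, we get:

e^{tA} =
  [-3*t*exp(t) + exp(t), 9*t*exp(t)]
  [-t*exp(t), 3*t*exp(t) + exp(t)]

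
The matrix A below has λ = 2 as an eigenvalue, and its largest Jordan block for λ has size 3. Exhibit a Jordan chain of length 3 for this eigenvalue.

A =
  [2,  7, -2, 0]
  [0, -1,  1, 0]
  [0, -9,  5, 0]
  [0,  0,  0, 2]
A Jordan chain for λ = 2 of length 3:
v_1 = (-3, 0, 0, 0)ᵀ
v_2 = (7, -3, -9, 0)ᵀ
v_3 = (0, 1, 0, 0)ᵀ

Let N = A − (2)·I. We want v_3 with N^3 v_3 = 0 but N^2 v_3 ≠ 0; then v_{j-1} := N · v_j for j = 3, …, 2.

Pick v_3 = (0, 1, 0, 0)ᵀ.
Then v_2 = N · v_3 = (7, -3, -9, 0)ᵀ.
Then v_1 = N · v_2 = (-3, 0, 0, 0)ᵀ.

Sanity check: (A − (2)·I) v_1 = (0, 0, 0, 0)ᵀ = 0. ✓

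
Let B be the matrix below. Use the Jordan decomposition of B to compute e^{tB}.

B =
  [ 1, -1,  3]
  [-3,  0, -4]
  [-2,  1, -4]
e^{tB} =
  [t^2*exp(-t)/2 + 2*t*exp(-t) + exp(-t), -t*exp(-t), t^2*exp(-t)/2 + 3*t*exp(-t)]
  [-t^2*exp(-t)/2 - 3*t*exp(-t), t*exp(-t) + exp(-t), -t^2*exp(-t)/2 - 4*t*exp(-t)]
  [-t^2*exp(-t)/2 - 2*t*exp(-t), t*exp(-t), -t^2*exp(-t)/2 - 3*t*exp(-t) + exp(-t)]

Strategy: write B = P · J · P⁻¹ where J is a Jordan canonical form, so e^{tB} = P · e^{tJ} · P⁻¹, and e^{tJ} can be computed block-by-block.

B has Jordan form
J =
  [-1,  1,  0]
  [ 0, -1,  1]
  [ 0,  0, -1]
(up to reordering of blocks).

Per-block formulas:
  For a 3×3 Jordan block J_3(-1): exp(t · J_3(-1)) = e^(-1t)·(I + t·N + (t^2/2)·N^2), where N is the 3×3 nilpotent shift.

After assembling e^{tJ} and conjugating by P, we get:

e^{tB} =
  [t^2*exp(-t)/2 + 2*t*exp(-t) + exp(-t), -t*exp(-t), t^2*exp(-t)/2 + 3*t*exp(-t)]
  [-t^2*exp(-t)/2 - 3*t*exp(-t), t*exp(-t) + exp(-t), -t^2*exp(-t)/2 - 4*t*exp(-t)]
  [-t^2*exp(-t)/2 - 2*t*exp(-t), t*exp(-t), -t^2*exp(-t)/2 - 3*t*exp(-t) + exp(-t)]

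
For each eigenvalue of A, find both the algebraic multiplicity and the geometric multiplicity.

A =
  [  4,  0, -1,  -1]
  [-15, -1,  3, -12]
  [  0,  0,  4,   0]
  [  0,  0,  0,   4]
λ = -1: alg = 1, geom = 1; λ = 4: alg = 3, geom = 2

Step 1 — factor the characteristic polynomial to read off the algebraic multiplicities:
  χ_A(x) = (x - 4)^3*(x + 1)

Step 2 — compute geometric multiplicities via the rank-nullity identity g(λ) = n − rank(A − λI):
  rank(A − (-1)·I) = 3, so dim ker(A − (-1)·I) = n − 3 = 1
  rank(A − (4)·I) = 2, so dim ker(A − (4)·I) = n − 2 = 2

Summary:
  λ = -1: algebraic multiplicity = 1, geometric multiplicity = 1
  λ = 4: algebraic multiplicity = 3, geometric multiplicity = 2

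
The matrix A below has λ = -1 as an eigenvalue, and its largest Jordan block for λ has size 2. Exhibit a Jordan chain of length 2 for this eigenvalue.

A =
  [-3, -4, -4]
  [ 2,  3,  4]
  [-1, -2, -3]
A Jordan chain for λ = -1 of length 2:
v_1 = (-2, 2, -1)ᵀ
v_2 = (1, 0, 0)ᵀ

Let N = A − (-1)·I. We want v_2 with N^2 v_2 = 0 but N^1 v_2 ≠ 0; then v_{j-1} := N · v_j for j = 2, …, 2.

Pick v_2 = (1, 0, 0)ᵀ.
Then v_1 = N · v_2 = (-2, 2, -1)ᵀ.

Sanity check: (A − (-1)·I) v_1 = (0, 0, 0)ᵀ = 0. ✓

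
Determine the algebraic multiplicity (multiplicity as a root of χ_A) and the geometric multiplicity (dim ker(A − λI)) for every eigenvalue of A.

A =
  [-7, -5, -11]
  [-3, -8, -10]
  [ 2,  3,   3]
λ = -4: alg = 3, geom = 1

Step 1 — factor the characteristic polynomial to read off the algebraic multiplicities:
  χ_A(x) = (x + 4)^3

Step 2 — compute geometric multiplicities via the rank-nullity identity g(λ) = n − rank(A − λI):
  rank(A − (-4)·I) = 2, so dim ker(A − (-4)·I) = n − 2 = 1

Summary:
  λ = -4: algebraic multiplicity = 3, geometric multiplicity = 1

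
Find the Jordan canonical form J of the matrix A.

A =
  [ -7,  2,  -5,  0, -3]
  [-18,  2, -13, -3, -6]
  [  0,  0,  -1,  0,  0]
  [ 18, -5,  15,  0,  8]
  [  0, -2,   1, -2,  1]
J_3(-1) ⊕ J_2(-1)

The characteristic polynomial is
  det(x·I − A) = x^5 + 5*x^4 + 10*x^3 + 10*x^2 + 5*x + 1 = (x + 1)^5

Eigenvalues and multiplicities (the geometric multiplicity of λ is n − rank(A − λI), which equals the number of Jordan blocks for λ):
  λ = -1: algebraic multiplicity = 5, geometric multiplicity = 2

Determining the block sizes for each eigenvalue:
  λ = -1: with am = 5 and gm = 2, the partition is not yet determined (e.g. several partitions of 5 into 2 parts exist). Let N = A − (-1)·I. Computing rank(N^1) = 3, rank(N^2) = 1, rank(N^3) = 0; the number of blocks of size ≥ j is rank(N^{j−1}) − rank(N^j), giving [2, 2, 1]. So we have 1 block(s) of size 3, 1 block(s) of size 2 → block sizes [3, 2]

Assembling the blocks gives a Jordan form
J =
  [-1,  1,  0,  0,  0]
  [ 0, -1,  1,  0,  0]
  [ 0,  0, -1,  0,  0]
  [ 0,  0,  0, -1,  1]
  [ 0,  0,  0,  0, -1]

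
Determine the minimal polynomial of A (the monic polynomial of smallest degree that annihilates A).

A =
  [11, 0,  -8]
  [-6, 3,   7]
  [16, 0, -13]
x^3 - x^2 - 21*x + 45

The characteristic polynomial is χ_A(x) = (x - 3)^2*(x + 5), so the eigenvalues are known. The minimal polynomial is
  m_A(x) = Π_λ (x − λ)^{k_λ}
where k_λ is the size of the *largest* Jordan block for λ (equivalently, the smallest k with (A − λI)^k v = 0 for every generalised eigenvector v of λ).

  λ = -5: largest Jordan block has size 1, contributing (x + 5)
  λ = 3: largest Jordan block has size 2, contributing (x − 3)^2

So m_A(x) = (x - 3)^2*(x + 5) = x^3 - x^2 - 21*x + 45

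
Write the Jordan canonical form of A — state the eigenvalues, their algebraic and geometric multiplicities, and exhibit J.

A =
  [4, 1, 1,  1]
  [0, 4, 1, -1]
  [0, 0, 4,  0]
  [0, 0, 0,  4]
J_3(4) ⊕ J_1(4)

The characteristic polynomial is
  det(x·I − A) = x^4 - 16*x^3 + 96*x^2 - 256*x + 256 = (x - 4)^4

Eigenvalues and multiplicities (the geometric multiplicity of λ is n − rank(A − λI), which equals the number of Jordan blocks for λ):
  λ = 4: algebraic multiplicity = 4, geometric multiplicity = 2

Determining the block sizes for each eigenvalue:
  λ = 4: with am = 4 and gm = 2, the partition is not yet determined (e.g. several partitions of 4 into 2 parts exist). Let N = A − (4)·I. Computing rank(N^1) = 2, rank(N^2) = 1, rank(N^3) = 0; the number of blocks of size ≥ j is rank(N^{j−1}) − rank(N^j), giving [2, 1, 1]. So we have 1 block(s) of size 3, 1 block(s) of size 1 → block sizes [3, 1]

Assembling the blocks gives a Jordan form
J =
  [4, 1, 0, 0]
  [0, 4, 1, 0]
  [0, 0, 4, 0]
  [0, 0, 0, 4]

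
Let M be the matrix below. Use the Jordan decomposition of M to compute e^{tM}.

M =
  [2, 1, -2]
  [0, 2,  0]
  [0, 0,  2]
e^{tM} =
  [exp(2*t), t*exp(2*t), -2*t*exp(2*t)]
  [0, exp(2*t), 0]
  [0, 0, exp(2*t)]

Strategy: write M = P · J · P⁻¹ where J is a Jordan canonical form, so e^{tM} = P · e^{tJ} · P⁻¹, and e^{tJ} can be computed block-by-block.

M has Jordan form
J =
  [2, 1, 0]
  [0, 2, 0]
  [0, 0, 2]
(up to reordering of blocks).

Per-block formulas:
  For a 1×1 block at λ = 2: exp(t · [2]) = [e^(2t)].
  For a 2×2 Jordan block J_2(2): exp(t · J_2(2)) = e^(2t)·(I + t·N), where N is the 2×2 nilpotent shift.

After assembling e^{tJ} and conjugating by P, we get:

e^{tM} =
  [exp(2*t), t*exp(2*t), -2*t*exp(2*t)]
  [0, exp(2*t), 0]
  [0, 0, exp(2*t)]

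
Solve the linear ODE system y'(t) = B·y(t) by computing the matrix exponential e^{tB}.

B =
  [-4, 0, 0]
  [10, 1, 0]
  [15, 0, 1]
e^{tB} =
  [exp(-4*t), 0, 0]
  [2*exp(t) - 2*exp(-4*t), exp(t), 0]
  [3*exp(t) - 3*exp(-4*t), 0, exp(t)]

Strategy: write B = P · J · P⁻¹ where J is a Jordan canonical form, so e^{tB} = P · e^{tJ} · P⁻¹, and e^{tJ} can be computed block-by-block.

B has Jordan form
J =
  [-4, 0, 0]
  [ 0, 1, 0]
  [ 0, 0, 1]
(up to reordering of blocks).

Per-block formulas:
  For a 1×1 block at λ = 1: exp(t · [1]) = [e^(1t)].
  For a 1×1 block at λ = -4: exp(t · [-4]) = [e^(-4t)].

After assembling e^{tJ} and conjugating by P, we get:

e^{tB} =
  [exp(-4*t), 0, 0]
  [2*exp(t) - 2*exp(-4*t), exp(t), 0]
  [3*exp(t) - 3*exp(-4*t), 0, exp(t)]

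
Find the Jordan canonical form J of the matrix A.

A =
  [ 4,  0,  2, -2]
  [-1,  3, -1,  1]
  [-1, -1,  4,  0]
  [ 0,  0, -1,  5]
J_3(4) ⊕ J_1(4)

The characteristic polynomial is
  det(x·I − A) = x^4 - 16*x^3 + 96*x^2 - 256*x + 256 = (x - 4)^4

Eigenvalues and multiplicities (the geometric multiplicity of λ is n − rank(A − λI), which equals the number of Jordan blocks for λ):
  λ = 4: algebraic multiplicity = 4, geometric multiplicity = 2

Determining the block sizes for each eigenvalue:
  λ = 4: with am = 4 and gm = 2, the partition is not yet determined (e.g. several partitions of 4 into 2 parts exist). Let N = A − (4)·I. Computing rank(N^1) = 2, rank(N^2) = 1, rank(N^3) = 0; the number of blocks of size ≥ j is rank(N^{j−1}) − rank(N^j), giving [2, 1, 1]. So we have 1 block(s) of size 3, 1 block(s) of size 1 → block sizes [3, 1]

Assembling the blocks gives a Jordan form
J =
  [4, 1, 0, 0]
  [0, 4, 1, 0]
  [0, 0, 4, 0]
  [0, 0, 0, 4]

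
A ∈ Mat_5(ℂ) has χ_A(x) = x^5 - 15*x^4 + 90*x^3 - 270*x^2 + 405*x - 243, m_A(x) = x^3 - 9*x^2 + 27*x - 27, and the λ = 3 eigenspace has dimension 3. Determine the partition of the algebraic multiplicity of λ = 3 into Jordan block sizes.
Block sizes for λ = 3: [3, 1, 1]

Step 1 — from the characteristic polynomial, algebraic multiplicity of λ = 3 is 5. From dim ker(A − (3)·I) = 3, there are exactly 3 Jordan blocks for λ = 3.
Step 2 — from the minimal polynomial, the factor (x − 3)^3 tells us the largest block for λ = 3 has size 3.
Step 3 — with total size 5, 3 blocks, and largest block 3, the block sizes (in nonincreasing order) are [3, 1, 1].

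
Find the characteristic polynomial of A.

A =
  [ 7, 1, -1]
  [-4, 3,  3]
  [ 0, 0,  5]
x^3 - 15*x^2 + 75*x - 125

Expanding det(x·I − A) (e.g. by cofactor expansion or by noting that A is similar to its Jordan form J, which has the same characteristic polynomial as A) gives
  χ_A(x) = x^3 - 15*x^2 + 75*x - 125
which factors as (x - 5)^3. The eigenvalues (with algebraic multiplicities) are λ = 5 with multiplicity 3.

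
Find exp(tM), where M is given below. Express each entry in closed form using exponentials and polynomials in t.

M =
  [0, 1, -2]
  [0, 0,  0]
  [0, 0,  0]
e^{tM} =
  [1, t, -2*t]
  [0, 1, 0]
  [0, 0, 1]

Strategy: write M = P · J · P⁻¹ where J is a Jordan canonical form, so e^{tM} = P · e^{tJ} · P⁻¹, and e^{tJ} can be computed block-by-block.

M has Jordan form
J =
  [0, 1, 0]
  [0, 0, 0]
  [0, 0, 0]
(up to reordering of blocks).

Per-block formulas:
  For a 1×1 block at λ = 0: exp(t · [0]) = [e^(0t)].
  For a 2×2 Jordan block J_2(0): exp(t · J_2(0)) = e^(0t)·(I + t·N), where N is the 2×2 nilpotent shift.

After assembling e^{tJ} and conjugating by P, we get:

e^{tM} =
  [1, t, -2*t]
  [0, 1, 0]
  [0, 0, 1]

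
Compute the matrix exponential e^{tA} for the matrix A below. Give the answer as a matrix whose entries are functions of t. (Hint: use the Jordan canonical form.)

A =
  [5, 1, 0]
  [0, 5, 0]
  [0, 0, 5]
e^{tA} =
  [exp(5*t), t*exp(5*t), 0]
  [0, exp(5*t), 0]
  [0, 0, exp(5*t)]

Strategy: write A = P · J · P⁻¹ where J is a Jordan canonical form, so e^{tA} = P · e^{tJ} · P⁻¹, and e^{tJ} can be computed block-by-block.

A has Jordan form
J =
  [5, 1, 0]
  [0, 5, 0]
  [0, 0, 5]
(up to reordering of blocks).

Per-block formulas:
  For a 2×2 Jordan block J_2(5): exp(t · J_2(5)) = e^(5t)·(I + t·N), where N is the 2×2 nilpotent shift.
  For a 1×1 block at λ = 5: exp(t · [5]) = [e^(5t)].

After assembling e^{tJ} and conjugating by P, we get:

e^{tA} =
  [exp(5*t), t*exp(5*t), 0]
  [0, exp(5*t), 0]
  [0, 0, exp(5*t)]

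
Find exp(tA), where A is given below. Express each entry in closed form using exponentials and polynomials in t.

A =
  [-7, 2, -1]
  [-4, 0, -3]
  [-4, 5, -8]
e^{tA} =
  [-2*t*exp(-5*t) + exp(-5*t), t^2*exp(-5*t)/2 + 2*t*exp(-5*t), -t^2*exp(-5*t)/2 - t*exp(-5*t)]
  [-4*t*exp(-5*t), t^2*exp(-5*t) + 5*t*exp(-5*t) + exp(-5*t), -t^2*exp(-5*t) - 3*t*exp(-5*t)]
  [-4*t*exp(-5*t), t^2*exp(-5*t) + 5*t*exp(-5*t), -t^2*exp(-5*t) - 3*t*exp(-5*t) + exp(-5*t)]

Strategy: write A = P · J · P⁻¹ where J is a Jordan canonical form, so e^{tA} = P · e^{tJ} · P⁻¹, and e^{tJ} can be computed block-by-block.

A has Jordan form
J =
  [-5,  1,  0]
  [ 0, -5,  1]
  [ 0,  0, -5]
(up to reordering of blocks).

Per-block formulas:
  For a 3×3 Jordan block J_3(-5): exp(t · J_3(-5)) = e^(-5t)·(I + t·N + (t^2/2)·N^2), where N is the 3×3 nilpotent shift.

After assembling e^{tJ} and conjugating by P, we get:

e^{tA} =
  [-2*t*exp(-5*t) + exp(-5*t), t^2*exp(-5*t)/2 + 2*t*exp(-5*t), -t^2*exp(-5*t)/2 - t*exp(-5*t)]
  [-4*t*exp(-5*t), t^2*exp(-5*t) + 5*t*exp(-5*t) + exp(-5*t), -t^2*exp(-5*t) - 3*t*exp(-5*t)]
  [-4*t*exp(-5*t), t^2*exp(-5*t) + 5*t*exp(-5*t), -t^2*exp(-5*t) - 3*t*exp(-5*t) + exp(-5*t)]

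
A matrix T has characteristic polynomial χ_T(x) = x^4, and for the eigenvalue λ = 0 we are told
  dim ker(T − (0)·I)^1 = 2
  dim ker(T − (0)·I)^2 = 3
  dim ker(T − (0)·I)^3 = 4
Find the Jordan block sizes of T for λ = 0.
Block sizes for λ = 0: [3, 1]

From the dimensions of kernels of powers, the number of Jordan blocks of size at least j is d_j − d_{j−1} where d_j = dim ker(N^j) (with d_0 = 0). Computing the differences gives [2, 1, 1].
The number of blocks of size exactly k is (#blocks of size ≥ k) − (#blocks of size ≥ k + 1), so the partition is: 1 block(s) of size 1, 1 block(s) of size 3.
In nonincreasing order the block sizes are [3, 1].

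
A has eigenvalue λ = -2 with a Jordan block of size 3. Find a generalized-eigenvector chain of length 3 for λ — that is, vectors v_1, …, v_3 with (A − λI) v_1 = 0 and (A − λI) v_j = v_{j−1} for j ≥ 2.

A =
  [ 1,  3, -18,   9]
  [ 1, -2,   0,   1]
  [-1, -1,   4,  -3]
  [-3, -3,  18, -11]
A Jordan chain for λ = -2 of length 3:
v_1 = (3, 0, -1, -3)ᵀ
v_2 = (3, 1, -1, -3)ᵀ
v_3 = (1, 0, 0, 0)ᵀ

Let N = A − (-2)·I. We want v_3 with N^3 v_3 = 0 but N^2 v_3 ≠ 0; then v_{j-1} := N · v_j for j = 3, …, 2.

Pick v_3 = (1, 0, 0, 0)ᵀ.
Then v_2 = N · v_3 = (3, 1, -1, -3)ᵀ.
Then v_1 = N · v_2 = (3, 0, -1, -3)ᵀ.

Sanity check: (A − (-2)·I) v_1 = (0, 0, 0, 0)ᵀ = 0. ✓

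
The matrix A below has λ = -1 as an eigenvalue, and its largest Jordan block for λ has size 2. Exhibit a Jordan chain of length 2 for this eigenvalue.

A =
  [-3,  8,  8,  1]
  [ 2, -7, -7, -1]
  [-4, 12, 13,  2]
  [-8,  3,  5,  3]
A Jordan chain for λ = -1 of length 2:
v_1 = (-2, 0, 0, -4)ᵀ
v_2 = (1, -2, 2, 0)ᵀ

Let N = A − (-1)·I. We want v_2 with N^2 v_2 = 0 but N^1 v_2 ≠ 0; then v_{j-1} := N · v_j for j = 2, …, 2.

Pick v_2 = (1, -2, 2, 0)ᵀ.
Then v_1 = N · v_2 = (-2, 0, 0, -4)ᵀ.

Sanity check: (A − (-1)·I) v_1 = (0, 0, 0, 0)ᵀ = 0. ✓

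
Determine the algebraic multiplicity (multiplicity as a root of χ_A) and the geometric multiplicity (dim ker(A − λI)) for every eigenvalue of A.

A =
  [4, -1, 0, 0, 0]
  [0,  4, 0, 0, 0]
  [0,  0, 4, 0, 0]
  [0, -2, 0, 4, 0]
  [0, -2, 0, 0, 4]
λ = 4: alg = 5, geom = 4

Step 1 — factor the characteristic polynomial to read off the algebraic multiplicities:
  χ_A(x) = (x - 4)^5

Step 2 — compute geometric multiplicities via the rank-nullity identity g(λ) = n − rank(A − λI):
  rank(A − (4)·I) = 1, so dim ker(A − (4)·I) = n − 1 = 4

Summary:
  λ = 4: algebraic multiplicity = 5, geometric multiplicity = 4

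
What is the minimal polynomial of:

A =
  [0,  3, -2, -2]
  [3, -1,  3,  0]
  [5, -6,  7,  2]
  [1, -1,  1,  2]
x^3 - 6*x^2 + 12*x - 8

The characteristic polynomial is χ_A(x) = (x - 2)^4, so the eigenvalues are known. The minimal polynomial is
  m_A(x) = Π_λ (x − λ)^{k_λ}
where k_λ is the size of the *largest* Jordan block for λ (equivalently, the smallest k with (A − λI)^k v = 0 for every generalised eigenvector v of λ).

  λ = 2: largest Jordan block has size 3, contributing (x − 2)^3

So m_A(x) = (x - 2)^3 = x^3 - 6*x^2 + 12*x - 8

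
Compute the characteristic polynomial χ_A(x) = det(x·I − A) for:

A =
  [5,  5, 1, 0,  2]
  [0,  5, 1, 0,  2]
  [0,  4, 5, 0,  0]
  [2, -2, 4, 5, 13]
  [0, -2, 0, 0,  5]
x^5 - 25*x^4 + 250*x^3 - 1250*x^2 + 3125*x - 3125

Expanding det(x·I − A) (e.g. by cofactor expansion or by noting that A is similar to its Jordan form J, which has the same characteristic polynomial as A) gives
  χ_A(x) = x^5 - 25*x^4 + 250*x^3 - 1250*x^2 + 3125*x - 3125
which factors as (x - 5)^5. The eigenvalues (with algebraic multiplicities) are λ = 5 with multiplicity 5.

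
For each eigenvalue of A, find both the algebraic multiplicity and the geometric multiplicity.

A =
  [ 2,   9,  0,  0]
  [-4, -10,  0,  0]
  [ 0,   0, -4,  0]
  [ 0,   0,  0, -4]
λ = -4: alg = 4, geom = 3

Step 1 — factor the characteristic polynomial to read off the algebraic multiplicities:
  χ_A(x) = (x + 4)^4

Step 2 — compute geometric multiplicities via the rank-nullity identity g(λ) = n − rank(A − λI):
  rank(A − (-4)·I) = 1, so dim ker(A − (-4)·I) = n − 1 = 3

Summary:
  λ = -4: algebraic multiplicity = 4, geometric multiplicity = 3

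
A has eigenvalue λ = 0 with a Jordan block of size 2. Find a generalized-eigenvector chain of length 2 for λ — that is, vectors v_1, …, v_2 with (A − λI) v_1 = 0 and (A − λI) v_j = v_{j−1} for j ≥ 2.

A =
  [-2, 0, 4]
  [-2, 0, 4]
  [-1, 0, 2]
A Jordan chain for λ = 0 of length 2:
v_1 = (-2, -2, -1)ᵀ
v_2 = (1, 0, 0)ᵀ

Let N = A − (0)·I. We want v_2 with N^2 v_2 = 0 but N^1 v_2 ≠ 0; then v_{j-1} := N · v_j for j = 2, …, 2.

Pick v_2 = (1, 0, 0)ᵀ.
Then v_1 = N · v_2 = (-2, -2, -1)ᵀ.

Sanity check: (A − (0)·I) v_1 = (0, 0, 0)ᵀ = 0. ✓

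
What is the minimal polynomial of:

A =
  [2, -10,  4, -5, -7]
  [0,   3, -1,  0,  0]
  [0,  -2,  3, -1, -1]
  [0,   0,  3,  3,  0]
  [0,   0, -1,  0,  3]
x^4 - 11*x^3 + 45*x^2 - 81*x + 54

The characteristic polynomial is χ_A(x) = (x - 3)^4*(x - 2), so the eigenvalues are known. The minimal polynomial is
  m_A(x) = Π_λ (x − λ)^{k_λ}
where k_λ is the size of the *largest* Jordan block for λ (equivalently, the smallest k with (A − λI)^k v = 0 for every generalised eigenvector v of λ).

  λ = 2: largest Jordan block has size 1, contributing (x − 2)
  λ = 3: largest Jordan block has size 3, contributing (x − 3)^3

So m_A(x) = (x - 3)^3*(x - 2) = x^4 - 11*x^3 + 45*x^2 - 81*x + 54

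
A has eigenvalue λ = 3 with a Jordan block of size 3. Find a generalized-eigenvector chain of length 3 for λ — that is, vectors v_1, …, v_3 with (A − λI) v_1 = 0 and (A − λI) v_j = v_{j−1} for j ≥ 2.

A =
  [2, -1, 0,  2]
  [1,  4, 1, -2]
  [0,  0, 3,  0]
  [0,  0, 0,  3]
A Jordan chain for λ = 3 of length 3:
v_1 = (-1, 1, 0, 0)ᵀ
v_2 = (0, 1, 0, 0)ᵀ
v_3 = (0, 0, 1, 0)ᵀ

Let N = A − (3)·I. We want v_3 with N^3 v_3 = 0 but N^2 v_3 ≠ 0; then v_{j-1} := N · v_j for j = 3, …, 2.

Pick v_3 = (0, 0, 1, 0)ᵀ.
Then v_2 = N · v_3 = (0, 1, 0, 0)ᵀ.
Then v_1 = N · v_2 = (-1, 1, 0, 0)ᵀ.

Sanity check: (A − (3)·I) v_1 = (0, 0, 0, 0)ᵀ = 0. ✓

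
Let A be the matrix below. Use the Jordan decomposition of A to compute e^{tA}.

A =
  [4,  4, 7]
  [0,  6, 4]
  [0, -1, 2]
e^{tA} =
  [exp(4*t), t^2*exp(4*t)/2 + 4*t*exp(4*t), t^2*exp(4*t) + 7*t*exp(4*t)]
  [0, 2*t*exp(4*t) + exp(4*t), 4*t*exp(4*t)]
  [0, -t*exp(4*t), -2*t*exp(4*t) + exp(4*t)]

Strategy: write A = P · J · P⁻¹ where J is a Jordan canonical form, so e^{tA} = P · e^{tJ} · P⁻¹, and e^{tJ} can be computed block-by-block.

A has Jordan form
J =
  [4, 1, 0]
  [0, 4, 1]
  [0, 0, 4]
(up to reordering of blocks).

Per-block formulas:
  For a 3×3 Jordan block J_3(4): exp(t · J_3(4)) = e^(4t)·(I + t·N + (t^2/2)·N^2), where N is the 3×3 nilpotent shift.

After assembling e^{tJ} and conjugating by P, we get:

e^{tA} =
  [exp(4*t), t^2*exp(4*t)/2 + 4*t*exp(4*t), t^2*exp(4*t) + 7*t*exp(4*t)]
  [0, 2*t*exp(4*t) + exp(4*t), 4*t*exp(4*t)]
  [0, -t*exp(4*t), -2*t*exp(4*t) + exp(4*t)]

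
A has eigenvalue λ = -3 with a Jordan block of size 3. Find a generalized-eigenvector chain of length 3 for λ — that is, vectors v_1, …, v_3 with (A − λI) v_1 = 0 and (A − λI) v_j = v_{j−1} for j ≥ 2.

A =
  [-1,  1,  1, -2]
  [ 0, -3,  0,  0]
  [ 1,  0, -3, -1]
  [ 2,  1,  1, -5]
A Jordan chain for λ = -3 of length 3:
v_1 = (1, 0, 0, 1)ᵀ
v_2 = (2, 0, 1, 2)ᵀ
v_3 = (1, 0, 0, 0)ᵀ

Let N = A − (-3)·I. We want v_3 with N^3 v_3 = 0 but N^2 v_3 ≠ 0; then v_{j-1} := N · v_j for j = 3, …, 2.

Pick v_3 = (1, 0, 0, 0)ᵀ.
Then v_2 = N · v_3 = (2, 0, 1, 2)ᵀ.
Then v_1 = N · v_2 = (1, 0, 0, 1)ᵀ.

Sanity check: (A − (-3)·I) v_1 = (0, 0, 0, 0)ᵀ = 0. ✓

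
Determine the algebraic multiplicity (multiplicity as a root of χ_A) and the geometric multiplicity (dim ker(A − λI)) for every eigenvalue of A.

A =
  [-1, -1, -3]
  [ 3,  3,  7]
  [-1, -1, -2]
λ = 0: alg = 3, geom = 1

Step 1 — factor the characteristic polynomial to read off the algebraic multiplicities:
  χ_A(x) = x^3

Step 2 — compute geometric multiplicities via the rank-nullity identity g(λ) = n − rank(A − λI):
  rank(A − (0)·I) = 2, so dim ker(A − (0)·I) = n − 2 = 1

Summary:
  λ = 0: algebraic multiplicity = 3, geometric multiplicity = 1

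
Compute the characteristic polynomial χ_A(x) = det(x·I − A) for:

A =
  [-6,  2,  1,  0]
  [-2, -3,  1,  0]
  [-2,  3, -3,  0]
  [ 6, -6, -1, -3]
x^4 + 15*x^3 + 84*x^2 + 208*x + 192

Expanding det(x·I − A) (e.g. by cofactor expansion or by noting that A is similar to its Jordan form J, which has the same characteristic polynomial as A) gives
  χ_A(x) = x^4 + 15*x^3 + 84*x^2 + 208*x + 192
which factors as (x + 3)*(x + 4)^3. The eigenvalues (with algebraic multiplicities) are λ = -4 with multiplicity 3, λ = -3 with multiplicity 1.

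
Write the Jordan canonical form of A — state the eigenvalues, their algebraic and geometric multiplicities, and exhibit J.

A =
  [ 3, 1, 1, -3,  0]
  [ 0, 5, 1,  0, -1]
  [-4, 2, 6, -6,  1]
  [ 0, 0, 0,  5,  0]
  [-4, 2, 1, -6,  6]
J_2(5) ⊕ J_2(5) ⊕ J_1(5)

The characteristic polynomial is
  det(x·I − A) = x^5 - 25*x^4 + 250*x^3 - 1250*x^2 + 3125*x - 3125 = (x - 5)^5

Eigenvalues and multiplicities (the geometric multiplicity of λ is n − rank(A − λI), which equals the number of Jordan blocks for λ):
  λ = 5: algebraic multiplicity = 5, geometric multiplicity = 3

Determining the block sizes for each eigenvalue:
  λ = 5: with am = 5 and gm = 3, the partition is not yet determined (e.g. several partitions of 5 into 3 parts exist). Let N = A − (5)·I. Computing rank(N^1) = 2, rank(N^2) = 0; the number of blocks of size ≥ j is rank(N^{j−1}) − rank(N^j), giving [3, 2]. So we have 2 block(s) of size 2, 1 block(s) of size 1 → block sizes [2, 2, 1]

Assembling the blocks gives a Jordan form
J =
  [5, 1, 0, 0, 0]
  [0, 5, 0, 0, 0]
  [0, 0, 5, 1, 0]
  [0, 0, 0, 5, 0]
  [0, 0, 0, 0, 5]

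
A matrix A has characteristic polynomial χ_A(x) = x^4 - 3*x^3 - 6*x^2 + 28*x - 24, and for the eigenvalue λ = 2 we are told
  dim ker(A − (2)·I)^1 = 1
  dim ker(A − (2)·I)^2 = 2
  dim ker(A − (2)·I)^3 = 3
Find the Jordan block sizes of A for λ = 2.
Block sizes for λ = 2: [3]

From the dimensions of kernels of powers, the number of Jordan blocks of size at least j is d_j − d_{j−1} where d_j = dim ker(N^j) (with d_0 = 0). Computing the differences gives [1, 1, 1].
The number of blocks of size exactly k is (#blocks of size ≥ k) − (#blocks of size ≥ k + 1), so the partition is: 1 block(s) of size 3.
In nonincreasing order the block sizes are [3].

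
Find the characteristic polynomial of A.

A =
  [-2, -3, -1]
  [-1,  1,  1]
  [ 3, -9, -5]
x^3 + 6*x^2 + 12*x + 8

Expanding det(x·I − A) (e.g. by cofactor expansion or by noting that A is similar to its Jordan form J, which has the same characteristic polynomial as A) gives
  χ_A(x) = x^3 + 6*x^2 + 12*x + 8
which factors as (x + 2)^3. The eigenvalues (with algebraic multiplicities) are λ = -2 with multiplicity 3.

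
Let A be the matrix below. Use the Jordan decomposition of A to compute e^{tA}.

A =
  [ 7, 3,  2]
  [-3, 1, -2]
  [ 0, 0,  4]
e^{tA} =
  [3*t*exp(4*t) + exp(4*t), 3*t*exp(4*t), 2*t*exp(4*t)]
  [-3*t*exp(4*t), -3*t*exp(4*t) + exp(4*t), -2*t*exp(4*t)]
  [0, 0, exp(4*t)]

Strategy: write A = P · J · P⁻¹ where J is a Jordan canonical form, so e^{tA} = P · e^{tJ} · P⁻¹, and e^{tJ} can be computed block-by-block.

A has Jordan form
J =
  [4, 1, 0]
  [0, 4, 0]
  [0, 0, 4]
(up to reordering of blocks).

Per-block formulas:
  For a 1×1 block at λ = 4: exp(t · [4]) = [e^(4t)].
  For a 2×2 Jordan block J_2(4): exp(t · J_2(4)) = e^(4t)·(I + t·N), where N is the 2×2 nilpotent shift.

After assembling e^{tJ} and conjugating by P, we get:

e^{tA} =
  [3*t*exp(4*t) + exp(4*t), 3*t*exp(4*t), 2*t*exp(4*t)]
  [-3*t*exp(4*t), -3*t*exp(4*t) + exp(4*t), -2*t*exp(4*t)]
  [0, 0, exp(4*t)]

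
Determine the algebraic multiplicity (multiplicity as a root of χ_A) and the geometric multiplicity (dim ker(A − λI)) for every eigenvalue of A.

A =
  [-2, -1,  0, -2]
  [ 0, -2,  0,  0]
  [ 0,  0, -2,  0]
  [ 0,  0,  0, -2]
λ = -2: alg = 4, geom = 3

Step 1 — factor the characteristic polynomial to read off the algebraic multiplicities:
  χ_A(x) = (x + 2)^4

Step 2 — compute geometric multiplicities via the rank-nullity identity g(λ) = n − rank(A − λI):
  rank(A − (-2)·I) = 1, so dim ker(A − (-2)·I) = n − 1 = 3

Summary:
  λ = -2: algebraic multiplicity = 4, geometric multiplicity = 3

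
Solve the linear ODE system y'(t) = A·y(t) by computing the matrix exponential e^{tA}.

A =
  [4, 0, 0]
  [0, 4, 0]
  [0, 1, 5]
e^{tA} =
  [exp(4*t), 0, 0]
  [0, exp(4*t), 0]
  [0, exp(5*t) - exp(4*t), exp(5*t)]

Strategy: write A = P · J · P⁻¹ where J is a Jordan canonical form, so e^{tA} = P · e^{tJ} · P⁻¹, and e^{tJ} can be computed block-by-block.

A has Jordan form
J =
  [4, 0, 0]
  [0, 4, 0]
  [0, 0, 5]
(up to reordering of blocks).

Per-block formulas:
  For a 1×1 block at λ = 4: exp(t · [4]) = [e^(4t)].
  For a 1×1 block at λ = 5: exp(t · [5]) = [e^(5t)].

After assembling e^{tJ} and conjugating by P, we get:

e^{tA} =
  [exp(4*t), 0, 0]
  [0, exp(4*t), 0]
  [0, exp(5*t) - exp(4*t), exp(5*t)]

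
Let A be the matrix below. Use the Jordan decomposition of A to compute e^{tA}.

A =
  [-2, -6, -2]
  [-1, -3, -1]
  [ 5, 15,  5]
e^{tA} =
  [1 - 2*t, -6*t, -2*t]
  [-t, 1 - 3*t, -t]
  [5*t, 15*t, 5*t + 1]

Strategy: write A = P · J · P⁻¹ where J is a Jordan canonical form, so e^{tA} = P · e^{tJ} · P⁻¹, and e^{tJ} can be computed block-by-block.

A has Jordan form
J =
  [0, 1, 0]
  [0, 0, 0]
  [0, 0, 0]
(up to reordering of blocks).

Per-block formulas:
  For a 2×2 Jordan block J_2(0): exp(t · J_2(0)) = e^(0t)·(I + t·N), where N is the 2×2 nilpotent shift.
  For a 1×1 block at λ = 0: exp(t · [0]) = [e^(0t)].

After assembling e^{tJ} and conjugating by P, we get:

e^{tA} =
  [1 - 2*t, -6*t, -2*t]
  [-t, 1 - 3*t, -t]
  [5*t, 15*t, 5*t + 1]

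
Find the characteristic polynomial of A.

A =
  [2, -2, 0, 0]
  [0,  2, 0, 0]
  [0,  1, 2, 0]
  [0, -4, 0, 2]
x^4 - 8*x^3 + 24*x^2 - 32*x + 16

Expanding det(x·I − A) (e.g. by cofactor expansion or by noting that A is similar to its Jordan form J, which has the same characteristic polynomial as A) gives
  χ_A(x) = x^4 - 8*x^3 + 24*x^2 - 32*x + 16
which factors as (x - 2)^4. The eigenvalues (with algebraic multiplicities) are λ = 2 with multiplicity 4.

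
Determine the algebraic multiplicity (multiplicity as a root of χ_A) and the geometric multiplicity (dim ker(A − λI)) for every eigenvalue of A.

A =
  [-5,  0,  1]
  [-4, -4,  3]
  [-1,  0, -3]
λ = -4: alg = 3, geom = 1

Step 1 — factor the characteristic polynomial to read off the algebraic multiplicities:
  χ_A(x) = (x + 4)^3

Step 2 — compute geometric multiplicities via the rank-nullity identity g(λ) = n − rank(A − λI):
  rank(A − (-4)·I) = 2, so dim ker(A − (-4)·I) = n − 2 = 1

Summary:
  λ = -4: algebraic multiplicity = 3, geometric multiplicity = 1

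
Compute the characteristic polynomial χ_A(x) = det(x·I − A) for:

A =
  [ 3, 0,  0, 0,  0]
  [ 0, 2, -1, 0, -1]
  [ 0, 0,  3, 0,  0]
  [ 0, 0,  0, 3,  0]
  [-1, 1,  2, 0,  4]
x^5 - 15*x^4 + 90*x^3 - 270*x^2 + 405*x - 243

Expanding det(x·I − A) (e.g. by cofactor expansion or by noting that A is similar to its Jordan form J, which has the same characteristic polynomial as A) gives
  χ_A(x) = x^5 - 15*x^4 + 90*x^3 - 270*x^2 + 405*x - 243
which factors as (x - 3)^5. The eigenvalues (with algebraic multiplicities) are λ = 3 with multiplicity 5.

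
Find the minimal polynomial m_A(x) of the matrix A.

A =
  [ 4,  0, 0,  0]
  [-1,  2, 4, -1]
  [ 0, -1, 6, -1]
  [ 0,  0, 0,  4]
x^3 - 12*x^2 + 48*x - 64

The characteristic polynomial is χ_A(x) = (x - 4)^4, so the eigenvalues are known. The minimal polynomial is
  m_A(x) = Π_λ (x − λ)^{k_λ}
where k_λ is the size of the *largest* Jordan block for λ (equivalently, the smallest k with (A − λI)^k v = 0 for every generalised eigenvector v of λ).

  λ = 4: largest Jordan block has size 3, contributing (x − 4)^3

So m_A(x) = (x - 4)^3 = x^3 - 12*x^2 + 48*x - 64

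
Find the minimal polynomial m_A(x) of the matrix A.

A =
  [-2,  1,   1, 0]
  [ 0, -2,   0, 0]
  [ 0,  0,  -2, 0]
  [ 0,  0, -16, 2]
x^3 + 2*x^2 - 4*x - 8

The characteristic polynomial is χ_A(x) = (x - 2)*(x + 2)^3, so the eigenvalues are known. The minimal polynomial is
  m_A(x) = Π_λ (x − λ)^{k_λ}
where k_λ is the size of the *largest* Jordan block for λ (equivalently, the smallest k with (A − λI)^k v = 0 for every generalised eigenvector v of λ).

  λ = -2: largest Jordan block has size 2, contributing (x + 2)^2
  λ = 2: largest Jordan block has size 1, contributing (x − 2)

So m_A(x) = (x - 2)*(x + 2)^2 = x^3 + 2*x^2 - 4*x - 8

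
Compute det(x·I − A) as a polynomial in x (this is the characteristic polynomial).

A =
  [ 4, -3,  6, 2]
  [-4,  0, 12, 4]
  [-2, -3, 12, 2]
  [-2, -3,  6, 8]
x^4 - 24*x^3 + 216*x^2 - 864*x + 1296

Expanding det(x·I − A) (e.g. by cofactor expansion or by noting that A is similar to its Jordan form J, which has the same characteristic polynomial as A) gives
  χ_A(x) = x^4 - 24*x^3 + 216*x^2 - 864*x + 1296
which factors as (x - 6)^4. The eigenvalues (with algebraic multiplicities) are λ = 6 with multiplicity 4.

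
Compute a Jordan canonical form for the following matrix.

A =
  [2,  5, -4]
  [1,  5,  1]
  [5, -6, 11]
J_3(6)

The characteristic polynomial is
  det(x·I − A) = x^3 - 18*x^2 + 108*x - 216 = (x - 6)^3

Eigenvalues and multiplicities (the geometric multiplicity of λ is n − rank(A − λI), which equals the number of Jordan blocks for λ):
  λ = 6: algebraic multiplicity = 3, geometric multiplicity = 1

Determining the block sizes for each eigenvalue:
  λ = 6: one block (gm = 1), so the single block has size am = 3 → block sizes [3]

Assembling the blocks gives a Jordan form
J =
  [6, 1, 0]
  [0, 6, 1]
  [0, 0, 6]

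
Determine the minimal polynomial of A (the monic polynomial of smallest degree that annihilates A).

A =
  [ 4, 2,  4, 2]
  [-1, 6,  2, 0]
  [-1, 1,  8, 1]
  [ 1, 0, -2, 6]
x^2 - 12*x + 36

The characteristic polynomial is χ_A(x) = (x - 6)^4, so the eigenvalues are known. The minimal polynomial is
  m_A(x) = Π_λ (x − λ)^{k_λ}
where k_λ is the size of the *largest* Jordan block for λ (equivalently, the smallest k with (A − λI)^k v = 0 for every generalised eigenvector v of λ).

  λ = 6: largest Jordan block has size 2, contributing (x − 6)^2

So m_A(x) = (x - 6)^2 = x^2 - 12*x + 36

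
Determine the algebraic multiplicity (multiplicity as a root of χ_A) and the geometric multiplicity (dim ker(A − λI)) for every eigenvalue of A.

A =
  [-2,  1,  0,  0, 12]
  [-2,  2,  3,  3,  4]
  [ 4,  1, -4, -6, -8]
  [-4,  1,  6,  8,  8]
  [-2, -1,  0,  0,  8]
λ = 2: alg = 4, geom = 2; λ = 4: alg = 1, geom = 1

Step 1 — factor the characteristic polynomial to read off the algebraic multiplicities:
  χ_A(x) = (x - 4)*(x - 2)^4

Step 2 — compute geometric multiplicities via the rank-nullity identity g(λ) = n − rank(A − λI):
  rank(A − (2)·I) = 3, so dim ker(A − (2)·I) = n − 3 = 2
  rank(A − (4)·I) = 4, so dim ker(A − (4)·I) = n − 4 = 1

Summary:
  λ = 2: algebraic multiplicity = 4, geometric multiplicity = 2
  λ = 4: algebraic multiplicity = 1, geometric multiplicity = 1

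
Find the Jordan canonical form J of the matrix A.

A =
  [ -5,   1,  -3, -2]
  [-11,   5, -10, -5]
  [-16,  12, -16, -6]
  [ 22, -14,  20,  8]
J_3(-2) ⊕ J_1(-2)

The characteristic polynomial is
  det(x·I − A) = x^4 + 8*x^3 + 24*x^2 + 32*x + 16 = (x + 2)^4

Eigenvalues and multiplicities (the geometric multiplicity of λ is n − rank(A − λI), which equals the number of Jordan blocks for λ):
  λ = -2: algebraic multiplicity = 4, geometric multiplicity = 2

Determining the block sizes for each eigenvalue:
  λ = -2: with am = 4 and gm = 2, the partition is not yet determined (e.g. several partitions of 4 into 2 parts exist). Let N = A − (-2)·I. Computing rank(N^1) = 2, rank(N^2) = 1, rank(N^3) = 0; the number of blocks of size ≥ j is rank(N^{j−1}) − rank(N^j), giving [2, 1, 1]. So we have 1 block(s) of size 3, 1 block(s) of size 1 → block sizes [3, 1]

Assembling the blocks gives a Jordan form
J =
  [-2,  1,  0,  0]
  [ 0, -2,  1,  0]
  [ 0,  0, -2,  0]
  [ 0,  0,  0, -2]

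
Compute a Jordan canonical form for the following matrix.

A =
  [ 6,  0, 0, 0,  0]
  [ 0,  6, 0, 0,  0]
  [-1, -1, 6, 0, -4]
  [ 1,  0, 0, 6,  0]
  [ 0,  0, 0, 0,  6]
J_2(6) ⊕ J_2(6) ⊕ J_1(6)

The characteristic polynomial is
  det(x·I − A) = x^5 - 30*x^4 + 360*x^3 - 2160*x^2 + 6480*x - 7776 = (x - 6)^5

Eigenvalues and multiplicities (the geometric multiplicity of λ is n − rank(A − λI), which equals the number of Jordan blocks for λ):
  λ = 6: algebraic multiplicity = 5, geometric multiplicity = 3

Determining the block sizes for each eigenvalue:
  λ = 6: with am = 5 and gm = 3, the partition is not yet determined (e.g. several partitions of 5 into 3 parts exist). Let N = A − (6)·I. Computing rank(N^1) = 2, rank(N^2) = 0; the number of blocks of size ≥ j is rank(N^{j−1}) − rank(N^j), giving [3, 2]. So we have 2 block(s) of size 2, 1 block(s) of size 1 → block sizes [2, 2, 1]

Assembling the blocks gives a Jordan form
J =
  [6, 1, 0, 0, 0]
  [0, 6, 0, 0, 0]
  [0, 0, 6, 1, 0]
  [0, 0, 0, 6, 0]
  [0, 0, 0, 0, 6]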